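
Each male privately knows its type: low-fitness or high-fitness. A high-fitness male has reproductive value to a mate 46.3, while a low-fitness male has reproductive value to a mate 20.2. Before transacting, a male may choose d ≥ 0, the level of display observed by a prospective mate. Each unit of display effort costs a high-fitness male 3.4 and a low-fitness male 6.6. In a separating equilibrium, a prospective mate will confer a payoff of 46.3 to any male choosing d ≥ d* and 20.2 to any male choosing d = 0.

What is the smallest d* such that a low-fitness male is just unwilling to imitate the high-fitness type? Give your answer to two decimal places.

3.95

A low-fitness male choosing d = 0 receives 20.2.
Imitating at d* instead would pay 46.3 at cost 6.6·d*, netting 46.3 − 6.6·d*.
Indifference: 20.2 = 46.3 − 6.6·d*, so d* = (46.3 − 20.2) / 6.6 ≈ 3.95.
At d* the low-fitness type's incentive constraint just binds; the high-fitness type strictly prefers d* since its per-unit cost is lower.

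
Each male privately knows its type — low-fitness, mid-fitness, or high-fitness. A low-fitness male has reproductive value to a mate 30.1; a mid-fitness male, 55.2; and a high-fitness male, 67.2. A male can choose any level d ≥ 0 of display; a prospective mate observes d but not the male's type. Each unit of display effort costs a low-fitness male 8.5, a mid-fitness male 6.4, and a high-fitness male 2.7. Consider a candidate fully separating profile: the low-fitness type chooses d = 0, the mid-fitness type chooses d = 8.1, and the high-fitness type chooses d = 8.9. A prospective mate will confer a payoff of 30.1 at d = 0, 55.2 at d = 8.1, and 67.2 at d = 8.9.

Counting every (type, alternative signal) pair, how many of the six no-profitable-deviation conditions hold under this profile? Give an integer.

4

Low-fitness (own payoff 30.1): to d=8.1 gives 55.2 − 8.5×8.1 = -13.65 → no gain ✓; to d=8.9 gives 67.2 − 8.5×8.9 = -8.45 → no gain ✓.
High-fitness (own payoff 67.2 − 2.7×8.9 = 43.17): to d=0 gives 30.1 → no gain ✓; to d=8.1 gives 55.2 − 2.7×8.1 = 33.33 → no gain ✓.
Mid-fitness (own payoff 55.2 − 6.4×8.1 = 3.36): to d=0 gives 30.1 → profitable ✗; to d=8.9 gives 67.2 − 6.4×8.9 = 10.24 → profitable ✗.
4 of the 6 constraints hold; not an equilibrium.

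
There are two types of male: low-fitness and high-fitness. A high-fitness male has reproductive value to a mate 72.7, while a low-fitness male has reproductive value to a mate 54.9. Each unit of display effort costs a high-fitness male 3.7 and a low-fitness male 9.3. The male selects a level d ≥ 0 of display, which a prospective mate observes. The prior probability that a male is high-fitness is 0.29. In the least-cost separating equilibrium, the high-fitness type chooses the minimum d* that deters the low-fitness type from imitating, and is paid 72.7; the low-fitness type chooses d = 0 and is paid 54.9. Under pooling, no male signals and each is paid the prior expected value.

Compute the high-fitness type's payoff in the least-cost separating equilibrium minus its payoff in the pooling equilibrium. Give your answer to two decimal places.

5.56

Least-cost separating signal: d* solves 54.9 = 72.7 − 9.3·d*, so d* = (72.7 − 54.9)/9.3 ≈ 1.9140.
High-fitness type's separating payoff: 72.7 − 3.7 × d* = 72.7 − 3.7 × (72.7 − 54.9)/9.3 = 72.7 − 65.86/9.3 ≈ 65.6183.
Pooling payoff: 0.29 × 72.7 + 0.71 × 54.9 = 60.062.
Difference: 65.6183 − 60.062 = 5.5563, i.e. 5.56 to two decimal places.
The high-fitness type prefers to separate.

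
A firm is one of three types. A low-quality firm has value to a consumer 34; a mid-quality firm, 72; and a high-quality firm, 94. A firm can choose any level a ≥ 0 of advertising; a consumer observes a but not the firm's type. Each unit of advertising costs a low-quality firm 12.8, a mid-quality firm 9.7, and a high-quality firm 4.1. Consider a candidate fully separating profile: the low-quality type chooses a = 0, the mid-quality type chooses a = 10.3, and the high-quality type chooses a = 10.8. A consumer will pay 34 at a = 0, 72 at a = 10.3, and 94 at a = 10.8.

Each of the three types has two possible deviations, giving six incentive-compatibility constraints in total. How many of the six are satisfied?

High-quality (own payoff 94 − 4.1×10.8 = 49.72): to a=0 gives 34 → no gain ✓; to a=10.3 gives 72 − 4.1×10.3 = 29.77 → no gain ✓.
Mid-quality (own payoff 72 − 9.7×10.3 = -27.91): to a=0 gives 34 → profitable ✗; to a=10.8 gives 94 − 9.7×10.8 = -10.76 → profitable ✗.
Low-quality (own payoff 34): to a=10.3 gives 72 − 12.8×10.3 = -59.84 → no gain ✓; to a=10.8 gives 94 − 12.8×10.8 = -44.24 → no gain ✓.
4 of the 6 constraints hold; not an equilibrium.

4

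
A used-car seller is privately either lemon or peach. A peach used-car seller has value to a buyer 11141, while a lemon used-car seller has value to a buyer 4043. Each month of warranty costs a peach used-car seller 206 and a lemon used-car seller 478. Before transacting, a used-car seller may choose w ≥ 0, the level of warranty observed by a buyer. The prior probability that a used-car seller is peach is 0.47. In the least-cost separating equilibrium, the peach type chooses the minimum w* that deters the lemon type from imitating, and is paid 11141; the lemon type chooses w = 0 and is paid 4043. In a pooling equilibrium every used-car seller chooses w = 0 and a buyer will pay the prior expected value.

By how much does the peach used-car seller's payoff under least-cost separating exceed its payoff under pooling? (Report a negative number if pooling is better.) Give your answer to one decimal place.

Least-cost separating signal: w* solves 4043 = 11141 − 478·w*, so w* = (11141 − 4043)/478 ≈ 14.8494.
Peach type's separating payoff: 11141 − 206 × w* = 11141 − 206 × (11141 − 4043)/478 = 11141 − 1462188/478 ≈ 8082.029.
Pooling payoff: 0.47 × 11141 + 0.53 × 4043 = 7379.06.
Difference: 8082.029 − 7379.06 = 702.969, i.e. 703.0 to one decimal place.
The peach type prefers to separate.

703.0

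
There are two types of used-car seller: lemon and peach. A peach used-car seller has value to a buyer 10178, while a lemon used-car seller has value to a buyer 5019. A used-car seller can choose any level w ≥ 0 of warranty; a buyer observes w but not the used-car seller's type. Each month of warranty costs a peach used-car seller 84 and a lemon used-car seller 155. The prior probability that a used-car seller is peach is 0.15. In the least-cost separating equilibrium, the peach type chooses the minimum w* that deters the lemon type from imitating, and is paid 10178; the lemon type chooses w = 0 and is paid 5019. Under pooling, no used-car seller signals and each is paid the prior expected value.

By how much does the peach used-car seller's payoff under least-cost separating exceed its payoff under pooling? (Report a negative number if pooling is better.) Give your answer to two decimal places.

Least-cost separating signal: w* solves 5019 = 10178 − 155·w*, so w* = (10178 − 5019)/155 ≈ 33.2839.
Peach type's separating payoff: 10178 − 84 × w* = 10178 − 84 × (10178 − 5019)/155 = 10178 − 433356/155 ≈ 7382.1548.
Pooling payoff: 0.15 × 10178 + 0.85 × 5019 = 5792.85.
Difference: 7382.1548 − 5792.85 = 1589.3048, i.e. 1589.30 to two decimal places.
The peach type prefers to separate.

1589.30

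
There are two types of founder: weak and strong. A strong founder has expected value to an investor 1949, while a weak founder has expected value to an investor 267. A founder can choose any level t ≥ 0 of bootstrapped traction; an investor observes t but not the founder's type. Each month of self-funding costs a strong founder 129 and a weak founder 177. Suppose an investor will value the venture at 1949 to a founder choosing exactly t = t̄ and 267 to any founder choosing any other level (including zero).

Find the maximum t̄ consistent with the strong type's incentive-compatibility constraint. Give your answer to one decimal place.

13.0

Choosing t̄ yields the strong type 1949 − 129·t̄; choosing zero yields 267.
The strong type is indifferent at 1949 − 129·t̄ = 267, i.e. t̄ = (1949 − 267) / 129 ≈ 13.0.
For any t̄ above 13.0 the strong type would rather pool at zero, so separation collapses.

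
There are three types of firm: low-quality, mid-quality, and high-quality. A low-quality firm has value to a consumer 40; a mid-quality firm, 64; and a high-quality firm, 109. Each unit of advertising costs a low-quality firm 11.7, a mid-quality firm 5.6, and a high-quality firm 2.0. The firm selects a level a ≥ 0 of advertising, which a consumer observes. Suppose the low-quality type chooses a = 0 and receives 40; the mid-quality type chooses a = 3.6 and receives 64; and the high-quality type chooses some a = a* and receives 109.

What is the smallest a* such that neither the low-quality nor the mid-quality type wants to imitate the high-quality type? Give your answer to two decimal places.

Mid-quality type (on-path payoff 64 − 5.6×3.6 = 43.84) won't mimic when 43.84 ≥ 109 − 5.6·a*, i.e. a* ≥ 11.64.
Low-quality type (on-path payoff 40) won't mimic when 40 ≥ 109 − 11.7·a*, i.e. a* ≥ 5.90.
Both must hold, so a* = max(5.90, 11.64) = 11.64. The mid-quality type's constraint binds.

11.64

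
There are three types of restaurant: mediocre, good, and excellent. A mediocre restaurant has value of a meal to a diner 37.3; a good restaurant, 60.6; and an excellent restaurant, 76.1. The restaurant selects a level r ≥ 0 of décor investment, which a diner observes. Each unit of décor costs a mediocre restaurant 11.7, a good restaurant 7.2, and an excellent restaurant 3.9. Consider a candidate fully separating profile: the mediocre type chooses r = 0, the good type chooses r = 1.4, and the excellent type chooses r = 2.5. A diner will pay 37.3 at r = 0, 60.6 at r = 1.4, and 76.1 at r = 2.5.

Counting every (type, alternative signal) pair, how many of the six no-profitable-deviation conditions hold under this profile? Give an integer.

3

Mediocre (own payoff 37.3): to r=1.4 gives 60.6 − 11.7×1.4 = 44.22 → profitable ✗; to r=2.5 gives 76.1 − 11.7×2.5 = 46.85 → profitable ✗.
Good (own payoff 60.6 − 7.2×1.4 = 50.52): to r=0 gives 37.3 → no gain ✓; to r=2.5 gives 76.1 − 7.2×2.5 = 58.1 → profitable ✗.
Excellent (own payoff 76.1 − 3.9×2.5 = 66.35): to r=0 gives 37.3 → no gain ✓; to r=1.4 gives 60.6 − 3.9×1.4 = 55.14 → no gain ✓.
3 of the 6 constraints hold; not an equilibrium.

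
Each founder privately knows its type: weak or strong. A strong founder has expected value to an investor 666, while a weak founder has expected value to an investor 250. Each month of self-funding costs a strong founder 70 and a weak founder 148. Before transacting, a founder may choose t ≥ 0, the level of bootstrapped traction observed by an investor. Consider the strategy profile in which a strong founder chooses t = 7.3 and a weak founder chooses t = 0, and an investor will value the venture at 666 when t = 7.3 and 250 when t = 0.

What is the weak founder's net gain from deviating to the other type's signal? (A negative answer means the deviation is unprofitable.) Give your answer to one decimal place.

-664.4

Playing t = 0 the weak founder receives 250.
Deviating to t = 7.3 brings payment 666 at cost 148 × 7.3 = 1080.4, netting -414.4.
Gain from deviating: -414.4 − 250 = -664.4.
The gain is negative, so the weak type's incentive-compatibility constraint is satisfied.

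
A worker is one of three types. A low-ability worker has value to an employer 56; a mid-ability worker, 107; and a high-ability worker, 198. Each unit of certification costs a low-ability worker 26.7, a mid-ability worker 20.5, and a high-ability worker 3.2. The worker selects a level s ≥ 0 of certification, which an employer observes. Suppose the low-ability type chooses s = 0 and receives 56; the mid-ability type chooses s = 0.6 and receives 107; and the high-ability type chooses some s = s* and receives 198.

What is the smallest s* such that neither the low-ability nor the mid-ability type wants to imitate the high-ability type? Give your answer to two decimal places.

Low-ability type (on-path payoff 56) won't mimic when 56 ≥ 198 − 26.7·s*, i.e. s* ≥ 5.32.
Mid-ability type (on-path payoff 107 − 20.5×0.6 = 94.7) won't mimic when 94.7 ≥ 198 − 20.5·s*, i.e. s* ≥ 5.04.
Both must hold, so s* = max(5.32, 5.04) = 5.32. The low-ability type's constraint binds.

5.32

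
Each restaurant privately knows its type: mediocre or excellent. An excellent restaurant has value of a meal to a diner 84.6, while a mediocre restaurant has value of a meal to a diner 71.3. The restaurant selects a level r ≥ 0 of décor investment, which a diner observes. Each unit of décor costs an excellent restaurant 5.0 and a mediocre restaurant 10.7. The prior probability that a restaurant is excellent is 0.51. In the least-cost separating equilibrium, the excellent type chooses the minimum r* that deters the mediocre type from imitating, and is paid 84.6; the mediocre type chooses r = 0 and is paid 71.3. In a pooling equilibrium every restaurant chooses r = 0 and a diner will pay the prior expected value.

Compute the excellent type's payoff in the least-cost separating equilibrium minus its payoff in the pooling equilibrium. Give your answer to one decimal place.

Least-cost separating signal: r* solves 71.3 = 84.6 − 10.7·r*, so r* = (84.6 − 71.3)/10.7 ≈ 1.2430.
Excellent type's separating payoff: 84.6 − 5.0 × r* = 84.6 − 5.0 × (84.6 − 71.3)/10.7 = 84.6 − 66.5/10.7 ≈ 78.385.
Pooling payoff: 0.51 × 84.6 + 0.49 × 71.3 = 78.083.
Difference: 78.385 − 78.083 = 0.302, i.e. 0.3 to one decimal place.
The excellent type prefers to separate.

0.3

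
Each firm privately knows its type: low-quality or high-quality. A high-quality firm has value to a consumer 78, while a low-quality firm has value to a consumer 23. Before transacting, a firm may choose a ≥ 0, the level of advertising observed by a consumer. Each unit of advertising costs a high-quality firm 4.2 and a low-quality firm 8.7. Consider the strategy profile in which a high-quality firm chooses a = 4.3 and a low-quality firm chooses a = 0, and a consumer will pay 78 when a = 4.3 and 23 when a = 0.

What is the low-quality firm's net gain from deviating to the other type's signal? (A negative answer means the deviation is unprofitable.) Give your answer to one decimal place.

Playing a = 0 the low-quality firm receives 23.
Deviating to a = 4.3 brings payment 78 at cost 8.7 × 4.3 = 37.41, netting 40.59.
Gain from deviating: 40.59 − 23 = 17.59, i.e. 17.6 to one decimal place.
The gain is positive, so the low-quality type's incentive-compatibility constraint is violated — this profile is not a separating equilibrium.

17.6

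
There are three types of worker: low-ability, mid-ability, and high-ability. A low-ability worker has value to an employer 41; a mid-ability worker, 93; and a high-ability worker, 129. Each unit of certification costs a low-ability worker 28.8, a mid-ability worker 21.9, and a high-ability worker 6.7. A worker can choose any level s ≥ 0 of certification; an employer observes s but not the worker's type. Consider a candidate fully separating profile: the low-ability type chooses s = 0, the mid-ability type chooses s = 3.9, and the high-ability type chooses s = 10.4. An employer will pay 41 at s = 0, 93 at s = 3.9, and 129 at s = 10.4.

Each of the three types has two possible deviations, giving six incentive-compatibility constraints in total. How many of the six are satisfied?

4

Low-ability (own payoff 41): to s=3.9 gives 93 − 28.8×3.9 = -19.32 → no gain ✓; to s=10.4 gives 129 − 28.8×10.4 = -170.52 → no gain ✓.
High-ability (own payoff 129 − 6.7×10.4 = 59.32): to s=0 gives 41 → no gain ✓; to s=3.9 gives 93 − 6.7×3.9 = 66.87 → profitable ✗.
Mid-ability (own payoff 93 − 21.9×3.9 = 7.59): to s=0 gives 41 → profitable ✗; to s=10.4 gives 129 − 21.9×10.4 = -98.76 → no gain ✓.
4 of the 6 constraints hold; not an equilibrium.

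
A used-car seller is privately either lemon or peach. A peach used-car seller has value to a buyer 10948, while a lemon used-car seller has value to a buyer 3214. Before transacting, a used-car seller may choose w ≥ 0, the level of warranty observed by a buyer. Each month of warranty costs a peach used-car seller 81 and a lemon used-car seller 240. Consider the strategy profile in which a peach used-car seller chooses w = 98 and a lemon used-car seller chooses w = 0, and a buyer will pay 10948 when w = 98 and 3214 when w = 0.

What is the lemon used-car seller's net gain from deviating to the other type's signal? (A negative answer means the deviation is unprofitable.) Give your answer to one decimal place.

-15786.0

Playing w = 0 the lemon used-car seller receives 3214.
Deviating to w = 98 brings payment 10948 at cost 240 × 98 = 23520, netting -12572.
Gain from deviating: -12572 − 3214 = -15786.0.
The gain is negative, so the lemon type's incentive-compatibility constraint is satisfied.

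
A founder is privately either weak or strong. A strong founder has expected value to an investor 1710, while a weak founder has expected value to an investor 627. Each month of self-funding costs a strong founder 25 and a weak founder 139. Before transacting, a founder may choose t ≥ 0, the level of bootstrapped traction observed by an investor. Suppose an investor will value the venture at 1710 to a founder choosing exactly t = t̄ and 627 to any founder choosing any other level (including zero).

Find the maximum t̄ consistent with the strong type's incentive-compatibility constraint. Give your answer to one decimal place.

43.3

Choosing t̄ yields the strong type 1710 − 25·t̄; choosing zero yields 627.
The strong type is indifferent at 1710 − 25·t̄ = 627, i.e. t̄ = (1710 − 627) / 25 ≈ 43.3.
For any t̄ above 43.3 the strong type would rather pool at zero, so separation collapses.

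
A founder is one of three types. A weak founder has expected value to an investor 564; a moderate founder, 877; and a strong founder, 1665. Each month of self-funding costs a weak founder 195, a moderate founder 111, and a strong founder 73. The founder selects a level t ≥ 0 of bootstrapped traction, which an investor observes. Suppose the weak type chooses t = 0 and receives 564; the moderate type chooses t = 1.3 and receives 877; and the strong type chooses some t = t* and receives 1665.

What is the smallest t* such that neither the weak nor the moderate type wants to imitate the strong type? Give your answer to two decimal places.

8.40

Weak type (on-path payoff 564) won't mimic when 564 ≥ 1665 − 195·t*, i.e. t* ≥ 5.65.
Moderate type (on-path payoff 877 − 111×1.3 = 732.7) won't mimic when 732.7 ≥ 1665 − 111·t*, i.e. t* ≥ 8.40.
Both must hold, so t* = max(5.65, 8.40) = 8.40. The moderate type's constraint binds.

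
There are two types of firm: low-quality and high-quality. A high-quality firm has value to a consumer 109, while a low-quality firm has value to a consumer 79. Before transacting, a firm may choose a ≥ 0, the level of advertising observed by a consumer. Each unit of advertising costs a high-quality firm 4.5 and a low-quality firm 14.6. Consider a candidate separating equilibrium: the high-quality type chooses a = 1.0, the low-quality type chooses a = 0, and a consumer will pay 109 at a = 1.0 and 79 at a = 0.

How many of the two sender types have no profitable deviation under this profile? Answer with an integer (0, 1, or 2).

High-quality type: signal → 109 − 4.5 × 1.0 = 104.5; deviate to 0 → 79. IC holds (104.5 ≥ 79).
Low-quality type: stay at 0 → 79; mimic → 109 − 14.6 × 1.0 = 94.4. IC fails (79 < 94.4).
1 of 2 constraints hold, so this profile is not an equilibrium.

1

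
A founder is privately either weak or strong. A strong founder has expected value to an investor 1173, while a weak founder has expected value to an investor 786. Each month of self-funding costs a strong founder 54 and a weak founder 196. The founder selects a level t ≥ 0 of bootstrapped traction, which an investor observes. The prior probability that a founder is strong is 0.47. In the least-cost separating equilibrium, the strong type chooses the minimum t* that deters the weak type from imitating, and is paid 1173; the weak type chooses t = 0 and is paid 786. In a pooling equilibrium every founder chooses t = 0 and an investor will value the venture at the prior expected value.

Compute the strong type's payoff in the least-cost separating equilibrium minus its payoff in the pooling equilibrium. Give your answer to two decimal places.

Least-cost separating signal: t* solves 786 = 1173 − 196·t*, so t* = (1173 − 786)/196 ≈ 1.9745.
Strong type's separating payoff: 1173 − 54 × t* = 1173 − 54 × (1173 − 786)/196 = 1173 − 20898/196 ≈ 1066.3776.
Pooling payoff: 0.47 × 1173 + 0.53 × 786 = 967.89.
Difference: 1066.3776 − 967.89 = 98.4876, i.e. 98.49 to two decimal places.
The strong type prefers to separate.

98.49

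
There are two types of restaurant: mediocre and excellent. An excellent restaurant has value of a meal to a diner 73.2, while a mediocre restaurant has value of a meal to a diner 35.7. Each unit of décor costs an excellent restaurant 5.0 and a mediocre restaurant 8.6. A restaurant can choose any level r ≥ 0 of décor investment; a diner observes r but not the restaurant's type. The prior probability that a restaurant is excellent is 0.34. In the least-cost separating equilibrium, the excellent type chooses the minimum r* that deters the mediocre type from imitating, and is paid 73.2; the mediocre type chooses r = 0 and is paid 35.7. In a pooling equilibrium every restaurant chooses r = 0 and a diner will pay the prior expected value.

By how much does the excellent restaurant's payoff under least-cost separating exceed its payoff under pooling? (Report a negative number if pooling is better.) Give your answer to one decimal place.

Least-cost separating signal: r* solves 35.7 = 73.2 − 8.6·r*, so r* = (73.2 − 35.7)/8.6 ≈ 4.3605.
Excellent type's separating payoff: 73.2 − 5.0 × r* = 73.2 − 5.0 × (73.2 − 35.7)/8.6 = 73.2 − 187.5/8.6 ≈ 51.398.
Pooling payoff: 0.34 × 73.2 + 0.66 × 35.7 = 48.45.
Difference: 51.398 − 48.45 = 2.948, i.e. 2.9 to one decimal place.
The excellent type prefers to separate.

2.9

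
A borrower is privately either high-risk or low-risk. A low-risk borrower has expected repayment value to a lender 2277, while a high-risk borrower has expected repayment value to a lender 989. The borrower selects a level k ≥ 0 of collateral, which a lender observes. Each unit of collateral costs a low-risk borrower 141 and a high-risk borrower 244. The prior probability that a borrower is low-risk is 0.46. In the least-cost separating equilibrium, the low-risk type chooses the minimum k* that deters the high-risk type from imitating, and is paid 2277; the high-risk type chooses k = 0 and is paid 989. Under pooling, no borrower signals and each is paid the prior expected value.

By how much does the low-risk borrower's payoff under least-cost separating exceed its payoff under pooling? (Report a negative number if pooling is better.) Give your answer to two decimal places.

-48.78

Least-cost separating signal: k* solves 989 = 2277 − 244·k*, so k* = (2277 − 989)/244 ≈ 5.2787.
Low-risk type's separating payoff: 2277 − 141 × k* = 2277 − 141 × (2277 − 989)/244 = 2277 − 181608/244 ≈ 1532.7049.
Pooling payoff: 0.46 × 2277 + 0.54 × 989 = 1581.48.
Difference: 1532.7049 − 1581.48 = -48.7751, i.e. -48.78 to two decimal places.
The low-risk type would prefer the pooling outcome.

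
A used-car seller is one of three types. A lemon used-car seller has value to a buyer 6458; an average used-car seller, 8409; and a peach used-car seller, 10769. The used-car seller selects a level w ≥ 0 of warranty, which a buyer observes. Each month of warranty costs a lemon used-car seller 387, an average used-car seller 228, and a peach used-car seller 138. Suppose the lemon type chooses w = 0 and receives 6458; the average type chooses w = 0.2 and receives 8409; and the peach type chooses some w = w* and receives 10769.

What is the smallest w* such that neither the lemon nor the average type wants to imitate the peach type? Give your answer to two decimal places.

Average type (on-path payoff 8409 − 228×0.2 = 8363.4) won't mimic when 8363.4 ≥ 10769 − 228·w*, i.e. w* ≥ 10.55.
Lemon type (on-path payoff 6458) won't mimic when 6458 ≥ 10769 − 387·w*, i.e. w* ≥ 11.14.
Both must hold, so w* = max(11.14, 10.55) = 11.14. The lemon type's constraint binds.

11.14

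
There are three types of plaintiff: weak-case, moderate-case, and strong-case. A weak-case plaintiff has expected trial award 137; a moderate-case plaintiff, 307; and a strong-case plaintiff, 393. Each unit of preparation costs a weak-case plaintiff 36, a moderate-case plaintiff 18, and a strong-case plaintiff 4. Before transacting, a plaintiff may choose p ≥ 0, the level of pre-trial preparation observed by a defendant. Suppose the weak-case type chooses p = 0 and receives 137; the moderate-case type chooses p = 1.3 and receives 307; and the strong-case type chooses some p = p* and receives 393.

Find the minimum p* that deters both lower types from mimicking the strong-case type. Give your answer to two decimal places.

7.11

Weak-case type (on-path payoff 137) won't mimic when 137 ≥ 393 − 36·p*, i.e. p* ≥ 7.11.
Moderate-case type (on-path payoff 307 − 18×1.3 = 283.6) won't mimic when 283.6 ≥ 393 − 18·p*, i.e. p* ≥ 6.08.
Both must hold, so p* = max(7.11, 6.08) = 7.11. The weak-case type's constraint binds.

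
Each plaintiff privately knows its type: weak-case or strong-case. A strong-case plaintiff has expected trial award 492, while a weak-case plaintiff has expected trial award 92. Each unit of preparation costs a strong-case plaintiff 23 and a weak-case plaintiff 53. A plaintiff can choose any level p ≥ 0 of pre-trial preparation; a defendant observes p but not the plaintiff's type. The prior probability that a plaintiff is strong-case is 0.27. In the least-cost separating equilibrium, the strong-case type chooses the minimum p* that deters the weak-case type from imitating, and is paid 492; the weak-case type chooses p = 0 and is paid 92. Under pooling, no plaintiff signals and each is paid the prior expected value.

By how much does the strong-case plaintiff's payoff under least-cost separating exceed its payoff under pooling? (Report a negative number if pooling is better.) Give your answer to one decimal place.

Least-cost separating signal: p* solves 92 = 492 − 53·p*, so p* = (492 − 92)/53 ≈ 7.5472.
Strong-case type's separating payoff: 492 − 23 × p* = 492 − 23 × (492 − 92)/53 = 492 − 9200/53 ≈ 318.415.
Pooling payoff: 0.27 × 492 + 0.73 × 92 = 200.
Difference: 318.415 − 200 = 118.415, i.e. 118.4 to one decimal place.
The strong-case type prefers to separate.

118.4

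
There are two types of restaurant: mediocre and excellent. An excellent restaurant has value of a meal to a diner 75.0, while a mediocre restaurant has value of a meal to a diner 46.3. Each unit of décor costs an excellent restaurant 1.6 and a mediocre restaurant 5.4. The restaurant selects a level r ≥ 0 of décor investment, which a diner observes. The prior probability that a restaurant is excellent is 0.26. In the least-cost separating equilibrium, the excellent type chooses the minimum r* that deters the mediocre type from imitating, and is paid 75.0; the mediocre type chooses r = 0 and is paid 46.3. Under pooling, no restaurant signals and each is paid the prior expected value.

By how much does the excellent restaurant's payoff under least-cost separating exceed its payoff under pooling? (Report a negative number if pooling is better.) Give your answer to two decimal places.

Least-cost separating signal: r* solves 46.3 = 75.0 − 5.4·r*, so r* = (75.0 − 46.3)/5.4 ≈ 5.3148.
Excellent type's separating payoff: 75.0 − 1.6 × r* = 75.0 − 1.6 × (75.0 − 46.3)/5.4 = 75.0 − 45.92/5.4 ≈ 66.4963.
Pooling payoff: 0.26 × 75.0 + 0.74 × 46.3 = 53.762.
Difference: 66.4963 − 53.762 = 12.7343, i.e. 12.73 to two decimal places.
The excellent type prefers to separate.

12.73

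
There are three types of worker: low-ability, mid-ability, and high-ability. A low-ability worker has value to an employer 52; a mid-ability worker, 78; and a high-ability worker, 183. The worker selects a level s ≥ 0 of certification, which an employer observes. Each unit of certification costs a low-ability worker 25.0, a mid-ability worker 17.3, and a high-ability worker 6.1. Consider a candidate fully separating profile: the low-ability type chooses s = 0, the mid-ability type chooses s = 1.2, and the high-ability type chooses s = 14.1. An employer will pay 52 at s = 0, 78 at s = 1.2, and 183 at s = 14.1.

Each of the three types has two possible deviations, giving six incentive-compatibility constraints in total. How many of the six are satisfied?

Low-ability (own payoff 52): to s=1.2 gives 78 − 25.0×1.2 = 48 → no gain ✓; to s=14.1 gives 183 − 25.0×14.1 = -169.5 → no gain ✓.
Mid-ability (own payoff 78 − 17.3×1.2 = 57.24): to s=0 gives 52 → no gain ✓; to s=14.1 gives 183 − 17.3×14.1 = -60.93 → no gain ✓.
High-ability (own payoff 183 − 6.1×14.1 = 96.99): to s=0 gives 52 → no gain ✓; to s=1.2 gives 78 − 6.1×1.2 = 70.68 → no gain ✓.
6 of the 6 constraints hold; this profile is a separating equilibrium.

6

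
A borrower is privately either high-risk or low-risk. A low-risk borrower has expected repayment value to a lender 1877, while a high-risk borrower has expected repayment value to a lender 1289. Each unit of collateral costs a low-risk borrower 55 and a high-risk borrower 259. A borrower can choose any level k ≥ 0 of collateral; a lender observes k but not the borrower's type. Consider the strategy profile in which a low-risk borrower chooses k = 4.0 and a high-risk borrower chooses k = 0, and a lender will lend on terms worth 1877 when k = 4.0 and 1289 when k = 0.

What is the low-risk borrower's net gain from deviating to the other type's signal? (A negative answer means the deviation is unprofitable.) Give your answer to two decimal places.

-368.00

Playing k = 4.0 the low-risk borrower receives 1877 − 55 × 4.0 = 1657.
Deviating to k = 0 yields 1289 instead.
Gain from deviating: 1289 − 1657 = -368.00.
The gain is negative, so the low-risk type's incentive-compatibility constraint is satisfied.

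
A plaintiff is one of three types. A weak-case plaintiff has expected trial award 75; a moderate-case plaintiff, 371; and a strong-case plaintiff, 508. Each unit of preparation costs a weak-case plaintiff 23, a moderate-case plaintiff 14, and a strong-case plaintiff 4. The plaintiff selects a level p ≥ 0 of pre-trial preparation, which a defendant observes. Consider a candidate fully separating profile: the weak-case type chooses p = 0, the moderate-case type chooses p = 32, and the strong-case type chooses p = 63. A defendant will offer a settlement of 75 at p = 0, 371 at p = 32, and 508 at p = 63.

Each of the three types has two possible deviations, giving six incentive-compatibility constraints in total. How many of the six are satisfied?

5

Strong-case (own payoff 508 − 4×63 = 256): to p=0 gives 75 → no gain ✓; to p=32 gives 371 − 4×32 = 243 → no gain ✓.
Weak-case (own payoff 75): to p=32 gives 371 − 23×32 = -365 → no gain ✓; to p=63 gives 508 − 23×63 = -941 → no gain ✓.
Moderate-case (own payoff 371 − 14×32 = -77): to p=0 gives 75 → profitable ✗; to p=63 gives 508 − 14×63 = -374 → no gain ✓.
5 of the 6 constraints hold; not an equilibrium.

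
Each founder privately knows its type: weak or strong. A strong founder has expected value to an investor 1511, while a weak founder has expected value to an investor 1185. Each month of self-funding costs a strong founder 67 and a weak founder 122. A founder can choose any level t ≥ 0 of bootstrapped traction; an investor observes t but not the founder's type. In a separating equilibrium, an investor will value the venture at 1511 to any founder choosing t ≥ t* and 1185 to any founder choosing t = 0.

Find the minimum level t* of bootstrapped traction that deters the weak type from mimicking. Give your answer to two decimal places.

2.67

A weak founder choosing t = 0 receives 1185.
Imitating at t* instead would pay 1511 at cost 122·t*, netting 1511 − 122·t*.
Indifference: 1185 = 1511 − 122·t*, so t* = (1511 − 1185) / 122 ≈ 2.67.
At t* the weak type's incentive constraint just binds; the strong type strictly prefers t* since its per-unit cost is lower.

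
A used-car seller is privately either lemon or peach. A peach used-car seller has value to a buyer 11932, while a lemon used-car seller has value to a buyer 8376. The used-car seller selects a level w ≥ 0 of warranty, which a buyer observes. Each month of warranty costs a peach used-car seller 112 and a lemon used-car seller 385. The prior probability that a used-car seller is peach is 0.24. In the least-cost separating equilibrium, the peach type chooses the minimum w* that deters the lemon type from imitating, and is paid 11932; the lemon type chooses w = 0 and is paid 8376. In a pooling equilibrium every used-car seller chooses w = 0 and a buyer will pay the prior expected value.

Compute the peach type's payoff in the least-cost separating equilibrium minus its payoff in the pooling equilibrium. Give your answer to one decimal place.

Least-cost separating signal: w* solves 8376 = 11932 − 385·w*, so w* = (11932 − 8376)/385 ≈ 9.2364.
Peach type's separating payoff: 11932 − 112 × w* = 11932 − 112 × (11932 − 8376)/385 = 11932 − 398272/385 ≈ 10897.527.
Pooling payoff: 0.24 × 11932 + 0.76 × 8376 = 9229.44.
Difference: 10897.527 − 9229.44 = 1668.087, i.e. 1668.1 to one decimal place.
The peach type prefers to separate.

1668.1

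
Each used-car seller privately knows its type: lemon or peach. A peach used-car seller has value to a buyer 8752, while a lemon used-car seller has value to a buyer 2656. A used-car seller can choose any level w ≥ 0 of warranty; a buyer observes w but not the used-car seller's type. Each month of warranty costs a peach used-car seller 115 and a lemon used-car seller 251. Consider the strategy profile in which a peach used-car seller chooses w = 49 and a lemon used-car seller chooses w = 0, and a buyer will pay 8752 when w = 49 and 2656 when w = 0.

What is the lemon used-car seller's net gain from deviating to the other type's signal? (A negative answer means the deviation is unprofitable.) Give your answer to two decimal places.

-6203.00

Playing w = 0 the lemon used-car seller receives 2656.
Deviating to w = 49 brings payment 8752 at cost 251 × 49 = 12299, netting -3547.
Gain from deviating: -3547 − 2656 = -6203.00.
The gain is negative, so the lemon type's incentive-compatibility constraint is satisfied.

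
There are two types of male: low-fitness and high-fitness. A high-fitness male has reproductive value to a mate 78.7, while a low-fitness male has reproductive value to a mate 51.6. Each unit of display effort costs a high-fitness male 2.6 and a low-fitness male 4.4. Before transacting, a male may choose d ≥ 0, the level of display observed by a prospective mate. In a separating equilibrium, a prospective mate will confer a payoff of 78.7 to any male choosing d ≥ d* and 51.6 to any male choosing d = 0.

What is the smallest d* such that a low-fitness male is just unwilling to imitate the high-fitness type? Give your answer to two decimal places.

A low-fitness male choosing d = 0 receives 51.6.
Imitating at d* instead would pay 78.7 at cost 4.4·d*, netting 78.7 − 4.4·d*.
Indifference: 51.6 = 78.7 − 4.4·d*, so d* = (78.7 − 51.6) / 4.4 ≈ 6.16.
This is the low-fitness type's binding incentive-compatibility constraint; any d ≥ 6.16 sustains separation on that side.

6.16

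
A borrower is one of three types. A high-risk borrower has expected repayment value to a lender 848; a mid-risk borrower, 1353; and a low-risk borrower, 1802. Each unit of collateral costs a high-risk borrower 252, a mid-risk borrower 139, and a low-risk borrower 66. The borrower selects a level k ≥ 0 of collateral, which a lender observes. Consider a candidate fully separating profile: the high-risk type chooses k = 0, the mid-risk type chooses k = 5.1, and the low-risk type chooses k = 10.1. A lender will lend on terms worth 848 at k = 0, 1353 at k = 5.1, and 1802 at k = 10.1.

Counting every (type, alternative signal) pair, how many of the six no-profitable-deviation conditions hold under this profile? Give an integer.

High-risk (own payoff 848): to k=5.1 gives 1353 − 252×5.1 = 67.8 → no gain ✓; to k=10.1 gives 1802 − 252×10.1 = -743.2 → no gain ✓.
Low-risk (own payoff 1802 − 66×10.1 = 1135.4): to k=0 gives 848 → no gain ✓; to k=5.1 gives 1353 − 66×5.1 = 1016.4 → no gain ✓.
Mid-risk (own payoff 1353 − 139×5.1 = 644.1): to k=0 gives 848 → profitable ✗; to k=10.1 gives 1802 − 139×10.1 = 398.1 → no gain ✓.
5 of the 6 constraints hold; not an equilibrium.

5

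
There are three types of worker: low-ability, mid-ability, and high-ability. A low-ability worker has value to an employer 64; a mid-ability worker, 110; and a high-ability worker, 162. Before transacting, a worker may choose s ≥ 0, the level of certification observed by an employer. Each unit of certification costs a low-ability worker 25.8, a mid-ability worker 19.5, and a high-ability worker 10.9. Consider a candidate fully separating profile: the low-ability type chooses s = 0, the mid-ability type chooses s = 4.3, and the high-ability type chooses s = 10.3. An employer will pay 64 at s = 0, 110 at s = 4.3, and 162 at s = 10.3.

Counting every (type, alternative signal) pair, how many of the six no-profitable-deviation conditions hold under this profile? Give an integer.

Low-ability (own payoff 64): to s=4.3 gives 110 − 25.8×4.3 = -0.94 → no gain ✓; to s=10.3 gives 162 − 25.8×10.3 = -103.74 → no gain ✓.
Mid-ability (own payoff 110 − 19.5×4.3 = 26.15): to s=0 gives 64 → profitable ✗; to s=10.3 gives 162 − 19.5×10.3 = -38.85 → no gain ✓.
High-ability (own payoff 162 − 10.9×10.3 = 49.73): to s=0 gives 64 → profitable ✗; to s=4.3 gives 110 − 10.9×4.3 = 63.13 → profitable ✗.
3 of the 6 constraints hold; not an equilibrium.

3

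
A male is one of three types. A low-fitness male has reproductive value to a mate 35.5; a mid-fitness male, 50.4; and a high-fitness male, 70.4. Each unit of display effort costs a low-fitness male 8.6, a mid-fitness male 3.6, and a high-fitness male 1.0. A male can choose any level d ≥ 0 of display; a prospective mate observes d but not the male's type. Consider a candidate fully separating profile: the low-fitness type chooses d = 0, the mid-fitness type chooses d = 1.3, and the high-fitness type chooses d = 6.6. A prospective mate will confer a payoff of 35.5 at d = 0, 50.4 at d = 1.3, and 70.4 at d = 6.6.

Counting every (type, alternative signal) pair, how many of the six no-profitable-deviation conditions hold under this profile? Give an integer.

Low-fitness (own payoff 35.5): to d=1.3 gives 50.4 − 8.6×1.3 = 39.22 → profitable ✗; to d=6.6 gives 70.4 − 8.6×6.6 = 13.64 → no gain ✓.
Mid-fitness (own payoff 50.4 − 3.6×1.3 = 45.72): to d=0 gives 35.5 → no gain ✓; to d=6.6 gives 70.4 − 3.6×6.6 = 46.64 → profitable ✗.
High-fitness (own payoff 70.4 − 1.0×6.6 = 63.8): to d=0 gives 35.5 → no gain ✓; to d=1.3 gives 50.4 − 1.0×1.3 = 49.1 → no gain ✓.
4 of the 6 constraints hold; not an equilibrium.

4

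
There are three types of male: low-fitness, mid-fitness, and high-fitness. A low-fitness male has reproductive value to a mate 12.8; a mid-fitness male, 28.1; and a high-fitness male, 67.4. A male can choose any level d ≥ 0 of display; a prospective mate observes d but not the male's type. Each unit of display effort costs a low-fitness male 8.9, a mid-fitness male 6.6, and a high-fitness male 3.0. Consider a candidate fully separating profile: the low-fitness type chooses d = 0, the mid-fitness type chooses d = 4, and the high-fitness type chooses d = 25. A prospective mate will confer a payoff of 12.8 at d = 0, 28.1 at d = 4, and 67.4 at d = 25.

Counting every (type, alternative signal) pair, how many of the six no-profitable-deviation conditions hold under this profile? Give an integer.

Low-fitness (own payoff 12.8): to d=4 gives 28.1 − 8.9×4 = -7.5 → no gain ✓; to d=25 gives 67.4 − 8.9×25 = -155.1 → no gain ✓.
High-fitness (own payoff 67.4 − 3.0×25 = -7.6): to d=0 gives 12.8 → profitable ✗; to d=4 gives 28.1 − 3.0×4 = 16.1 → profitable ✗.
Mid-fitness (own payoff 28.1 − 6.6×4 = 1.7): to d=0 gives 12.8 → profitable ✗; to d=25 gives 67.4 − 6.6×25 = -97.6 → no gain ✓.
3 of the 6 constraints hold; not an equilibrium.

3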